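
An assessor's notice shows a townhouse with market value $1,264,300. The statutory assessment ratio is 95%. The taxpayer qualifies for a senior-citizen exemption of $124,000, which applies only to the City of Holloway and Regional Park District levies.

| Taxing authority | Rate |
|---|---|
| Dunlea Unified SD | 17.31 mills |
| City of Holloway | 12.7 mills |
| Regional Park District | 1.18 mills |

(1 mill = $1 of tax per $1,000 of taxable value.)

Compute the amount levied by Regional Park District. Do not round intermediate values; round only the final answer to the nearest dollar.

$1,271

Assessed value = $1,264,300 × 0.95 = $1,201,085
Regional Park District taxable value = $1,201,085 − $124,000 = $1,077,085
Regional Park District levy = $1,077,085 × 0.00118 = $1,270.9603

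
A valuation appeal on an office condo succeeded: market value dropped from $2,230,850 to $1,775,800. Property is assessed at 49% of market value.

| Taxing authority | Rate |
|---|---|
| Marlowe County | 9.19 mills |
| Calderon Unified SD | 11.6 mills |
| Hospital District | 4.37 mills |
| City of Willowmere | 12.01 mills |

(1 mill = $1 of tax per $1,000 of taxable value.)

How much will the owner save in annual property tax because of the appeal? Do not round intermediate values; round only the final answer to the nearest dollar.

Old assessed value = $2,230,850 × 0.49 = $1,093,116.5
New assessed value = $1,775,800 × 0.49 = $870,142
Combined rate = 0.00919 + 0.0116 + 0.00437 + 0.01201 = 0.03717
Old tax = $1,093,116.5 × 0.03717 = $40,631.140305
New tax = $870,142 × 0.03717 = $32,343.17814
Reduction = $40,631.140305 − $32,343.17814 = $8,287.962165

$8,288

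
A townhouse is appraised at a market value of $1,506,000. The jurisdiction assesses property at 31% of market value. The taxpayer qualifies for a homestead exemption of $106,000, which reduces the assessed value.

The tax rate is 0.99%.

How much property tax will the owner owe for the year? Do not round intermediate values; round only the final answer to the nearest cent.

Assessed value = $1,506,000 × 0.31 = $466,860
Taxable value = $466,860 − $106,000 = $360,860
Tax = $360,860 × 0.0099 = $3,572.514

$3,572.51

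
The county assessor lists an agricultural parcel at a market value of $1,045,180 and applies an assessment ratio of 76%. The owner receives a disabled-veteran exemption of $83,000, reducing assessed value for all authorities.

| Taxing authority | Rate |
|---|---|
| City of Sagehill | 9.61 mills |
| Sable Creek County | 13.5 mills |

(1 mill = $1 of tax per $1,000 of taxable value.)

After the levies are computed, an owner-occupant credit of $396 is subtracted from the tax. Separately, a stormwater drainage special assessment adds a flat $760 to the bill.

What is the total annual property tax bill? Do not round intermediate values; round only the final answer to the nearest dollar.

$16,803

Assessed value = $1,045,180 × 0.76 = $794,336.8
Taxable value = $794,336.8 − $83,000 = $711,336.8
City of Sagehill: $711,336.8 × 0.00961 = $6,835.946648
Sable Creek County: $711,336.8 × 0.0135 = $9,603.0468
Levies subtotal = $16,438.993448
After credit = $16,438.993448 − $396 = $16,042.993448
Total = $16,042.993448 + $760 = $16,802.993448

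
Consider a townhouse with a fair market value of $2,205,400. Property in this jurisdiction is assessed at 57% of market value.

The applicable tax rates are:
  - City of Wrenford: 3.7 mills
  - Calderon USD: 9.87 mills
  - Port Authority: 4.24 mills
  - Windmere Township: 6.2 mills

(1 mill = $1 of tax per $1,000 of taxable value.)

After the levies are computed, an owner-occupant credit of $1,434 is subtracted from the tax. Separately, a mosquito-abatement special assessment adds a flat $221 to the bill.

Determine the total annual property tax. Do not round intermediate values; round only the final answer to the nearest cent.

Assessed value = $2,205,400 × 0.57 = $1,257,078
City of Wrenford: $1,257,078 × 0.0037 = $4,651.1886
Calderon USD: $1,257,078 × 0.00987 = $12,407.35986
Port Authority: $1,257,078 × 0.00424 = $5,330.01072
Windmere Township: $1,257,078 × 0.0062 = $7,793.8836
Levies subtotal = $30,182.44278
After credit = $30,182.44278 − $1,434 = $28,748.44278
Total = $28,748.44278 + $221 = $28,969.44278

$28,969.44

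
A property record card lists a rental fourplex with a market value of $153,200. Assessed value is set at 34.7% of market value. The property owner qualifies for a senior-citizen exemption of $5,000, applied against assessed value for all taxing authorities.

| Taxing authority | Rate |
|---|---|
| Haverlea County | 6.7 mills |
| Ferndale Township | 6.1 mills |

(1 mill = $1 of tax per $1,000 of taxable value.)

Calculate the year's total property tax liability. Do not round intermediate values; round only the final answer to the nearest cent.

$616.45

Assessed value = $153,200 × 0.347 = $53,160.4
Taxable value = $53,160.4 − $5,000 = $48,160.4
Haverlea County: $48,160.4 × 0.0067 = $322.67468
Ferndale Township: $48,160.4 × 0.0061 = $293.77844
Total = $322.67468 + $293.77844 = $616.45312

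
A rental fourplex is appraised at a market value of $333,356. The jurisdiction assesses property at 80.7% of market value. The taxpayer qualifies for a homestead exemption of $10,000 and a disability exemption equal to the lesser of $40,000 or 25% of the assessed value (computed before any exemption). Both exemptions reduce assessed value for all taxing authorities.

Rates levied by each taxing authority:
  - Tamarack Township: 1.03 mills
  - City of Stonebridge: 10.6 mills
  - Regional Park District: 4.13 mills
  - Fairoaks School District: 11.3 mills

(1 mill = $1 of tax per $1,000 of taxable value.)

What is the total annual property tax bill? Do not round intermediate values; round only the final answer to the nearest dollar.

$5,927

Assessed value = $333,356 × 0.807 = $269,018.292
Disability exemption = min($40,000, 25% × $269,018.292) = min($40,000, $67,254.573) = $40,000 (dollar cap binds)
Taxable value = $269,018.292 − $10,000 − $40,000 = $219,018.292
Tamarack Township: $219,018.292 × 0.00103 = $225.58884076
City of Stonebridge: $219,018.292 × 0.0106 = $2,321.5938952
Regional Park District: $219,018.292 × 0.00413 = $904.54554596
Fairoaks School District: $219,018.292 × 0.0113 = $2,474.9066996
Total = $5,926.63498152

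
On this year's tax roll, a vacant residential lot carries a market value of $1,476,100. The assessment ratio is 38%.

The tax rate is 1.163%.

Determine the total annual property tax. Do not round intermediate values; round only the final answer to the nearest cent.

Assessed value = $1,476,100 × 0.38 = $560,918
Tax = $560,918 × 0.01163 = $6,523.47634

$6,523.48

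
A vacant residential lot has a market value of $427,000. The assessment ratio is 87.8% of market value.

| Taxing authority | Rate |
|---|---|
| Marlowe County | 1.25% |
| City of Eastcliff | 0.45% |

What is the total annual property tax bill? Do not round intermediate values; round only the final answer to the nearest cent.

$6,373.40

Assessed value = $427,000 × 0.878 = $374,906
Marlowe County: $374,906 × 0.0125 = $4,686.325
City of Eastcliff: $374,906 × 0.0045 = $1,687.077
Total = $4,686.325 + $1,687.077 = $6,373.402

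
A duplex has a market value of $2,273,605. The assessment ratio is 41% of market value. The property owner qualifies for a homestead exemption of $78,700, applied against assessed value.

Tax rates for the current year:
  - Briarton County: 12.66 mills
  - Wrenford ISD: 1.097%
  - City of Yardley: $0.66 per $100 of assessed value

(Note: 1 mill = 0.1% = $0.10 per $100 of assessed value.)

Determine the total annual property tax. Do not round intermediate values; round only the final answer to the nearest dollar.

$25,801

Assessed value = $2,273,605 × 0.41 = $932,178.05
Taxable value = $932,178.05 − $78,700 = $853,478.05
Briarton County: $853,478.05 × 0.01266 = $10,805.032113
Wrenford ISD: $853,478.05 × 0.01097 = $9,362.6542085
City of Yardley: $853,478.05 × 0.0066 = $5,632.95513
Total = $25,800.6414515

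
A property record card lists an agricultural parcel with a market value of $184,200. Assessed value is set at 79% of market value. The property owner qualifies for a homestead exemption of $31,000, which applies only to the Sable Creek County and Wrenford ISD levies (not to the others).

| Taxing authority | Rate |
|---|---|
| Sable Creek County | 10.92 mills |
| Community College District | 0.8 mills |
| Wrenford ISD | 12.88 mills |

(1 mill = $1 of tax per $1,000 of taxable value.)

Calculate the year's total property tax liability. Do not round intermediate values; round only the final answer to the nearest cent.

Assessed value = $184,200 × 0.79 = $145,518
Sable Creek County: ($145,518 − $31,000) × 0.01092 = $114,518 × 0.01092 = $1,250.53656
Community College District: $145,518 × 0.0008 = $116.4144
Wrenford ISD: ($145,518 − $31,000) × 0.01288 = $114,518 × 0.01288 = $1,474.99184
Total = $2,841.9428

$2,841.94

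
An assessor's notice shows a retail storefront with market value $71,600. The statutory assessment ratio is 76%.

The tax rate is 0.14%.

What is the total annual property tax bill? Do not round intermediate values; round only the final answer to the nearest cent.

$76.18

Assessed value = $71,600 × 0.76 = $54,416
Tax = $54,416 × 0.0014 = $76.1824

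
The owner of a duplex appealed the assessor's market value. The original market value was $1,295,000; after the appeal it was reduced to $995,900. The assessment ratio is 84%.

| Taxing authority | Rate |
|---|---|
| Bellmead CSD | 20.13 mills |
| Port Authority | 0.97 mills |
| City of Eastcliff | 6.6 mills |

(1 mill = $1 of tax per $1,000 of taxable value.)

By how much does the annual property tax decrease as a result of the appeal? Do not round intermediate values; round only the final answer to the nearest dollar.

Old assessed value = $1,295,000 × 0.84 = $1,087,800
New assessed value = $995,900 × 0.84 = $836,556
Combined rate = 0.02013 + 0.00097 + 0.0066 = 0.0277
Old tax = $1,087,800 × 0.0277 = $30,132.06
New tax = $836,556 × 0.0277 = $23,172.6012
Reduction = $30,132.06 − $23,172.6012 = $6,959.4588

$6,959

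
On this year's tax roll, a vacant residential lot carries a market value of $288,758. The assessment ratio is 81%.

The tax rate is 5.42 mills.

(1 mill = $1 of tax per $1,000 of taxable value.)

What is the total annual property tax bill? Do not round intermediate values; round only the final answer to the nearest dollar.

Assessed value = $288,758 × 0.81 = $233,893.98
Tax = $233,893.98 × 0.00542 = $1,267.7053716

$1,268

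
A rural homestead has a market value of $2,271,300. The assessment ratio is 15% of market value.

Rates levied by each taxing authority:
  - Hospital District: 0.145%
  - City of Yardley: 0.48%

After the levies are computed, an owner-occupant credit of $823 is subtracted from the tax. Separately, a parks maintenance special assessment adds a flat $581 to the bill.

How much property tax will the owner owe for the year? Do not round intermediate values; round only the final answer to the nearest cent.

Assessed value = $2,271,300 × 0.15 = $340,695
Hospital District: $340,695 × 0.00145 = $494.00775
City of Yardley: $340,695 × 0.0048 = $1,635.336
Levies subtotal = $2,129.34375
After credit = $2,129.34375 − $823 = $1,306.34375
Total = $1,306.34375 + $581 = $1,887.34375

$1,887.34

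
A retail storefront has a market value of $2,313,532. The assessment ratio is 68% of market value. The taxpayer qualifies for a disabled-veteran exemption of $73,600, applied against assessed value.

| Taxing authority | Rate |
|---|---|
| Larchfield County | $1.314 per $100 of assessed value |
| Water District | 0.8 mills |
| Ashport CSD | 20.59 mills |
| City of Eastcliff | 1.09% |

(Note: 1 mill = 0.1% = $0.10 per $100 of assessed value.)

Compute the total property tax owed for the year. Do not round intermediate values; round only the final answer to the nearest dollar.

Assessed value = $2,313,532 × 0.68 = $1,573,201.76
Taxable value = $1,573,201.76 − $73,600 = $1,499,601.76
Larchfield County: $1,499,601.76 × 0.01314 = $19,704.7671264
Water District: $1,499,601.76 × 0.0008 = $1,199.681408
Ashport CSD: $1,499,601.76 × 0.02059 = $30,876.8002384
City of Eastcliff: $1,499,601.76 × 0.0109 = $16,345.659184
Total = $68,126.9079568

$68,127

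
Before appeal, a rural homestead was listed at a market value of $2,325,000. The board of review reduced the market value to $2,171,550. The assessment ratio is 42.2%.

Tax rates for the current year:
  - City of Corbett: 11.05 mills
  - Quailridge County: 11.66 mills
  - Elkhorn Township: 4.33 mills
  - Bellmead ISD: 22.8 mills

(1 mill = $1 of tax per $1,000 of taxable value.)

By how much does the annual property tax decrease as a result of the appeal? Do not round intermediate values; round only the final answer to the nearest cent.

Old assessed value = $2,325,000 × 0.422 = $981,150
New assessed value = $2,171,550 × 0.422 = $916,394.1
Combined rate = 0.01105 + 0.01166 + 0.00433 + 0.0228 = 0.04984
Old tax = $981,150 × 0.04984 = $48,900.516
New tax = $916,394.1 × 0.04984 = $45,673.081944
Reduction = $48,900.516 − $45,673.081944 = $3,227.434056

$3,227.43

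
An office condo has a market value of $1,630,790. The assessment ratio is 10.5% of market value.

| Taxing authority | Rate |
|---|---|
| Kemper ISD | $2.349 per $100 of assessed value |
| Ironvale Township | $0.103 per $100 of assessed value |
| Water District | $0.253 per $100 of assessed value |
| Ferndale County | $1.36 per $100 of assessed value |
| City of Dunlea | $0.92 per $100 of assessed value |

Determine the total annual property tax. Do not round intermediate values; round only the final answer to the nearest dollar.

Assessed value = $1,630,790 × 0.105 = $171,232.95
Kemper ISD: $171,232.95 × 0.02349 = $4,022.2619955
Ironvale Township: $171,232.95 × 0.00103 = $176.3699385
Water District: $171,232.95 × 0.00253 = $433.2193635
Ferndale County: $171,232.95 × 0.0136 = $2,328.76812
City of Dunlea: $171,232.95 × 0.0092 = $1,575.34314
Total = $4,022.2619955 + $176.3699385 + $433.2193635 + $2,328.76812 + $1,575.34314 = $8,535.9625575

$8,536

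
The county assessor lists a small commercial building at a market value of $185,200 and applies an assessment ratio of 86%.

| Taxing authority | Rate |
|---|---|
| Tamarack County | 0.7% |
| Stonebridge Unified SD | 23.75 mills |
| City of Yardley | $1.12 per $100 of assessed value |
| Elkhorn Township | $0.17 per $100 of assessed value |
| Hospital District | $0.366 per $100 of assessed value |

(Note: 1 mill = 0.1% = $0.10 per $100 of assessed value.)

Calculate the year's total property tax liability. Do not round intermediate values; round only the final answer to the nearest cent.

$7,535.16

Assessed value = $185,200 × 0.86 = $159,272
Tamarack County: $159,272 × 0.007 = $1,114.904
Stonebridge Unified SD: $159,272 × 0.02375 = $3,782.71
City of Yardley: $159,272 × 0.0112 = $1,783.8464
Elkhorn Township: $159,272 × 0.0017 = $270.7624
Hospital District: $159,272 × 0.00366 = $582.93552
Total = $7,535.15832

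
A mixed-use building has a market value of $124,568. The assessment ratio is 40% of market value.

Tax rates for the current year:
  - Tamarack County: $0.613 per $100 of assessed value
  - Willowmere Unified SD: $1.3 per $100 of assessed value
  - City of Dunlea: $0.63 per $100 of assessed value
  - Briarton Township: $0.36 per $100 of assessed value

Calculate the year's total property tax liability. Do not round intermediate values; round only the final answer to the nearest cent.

$1,446.48

Assessed value = $124,568 × 0.4 = $49,827.2
Tamarack County: $49,827.2 × 0.00613 = $305.440736
Willowmere Unified SD: $49,827.2 × 0.013 = $647.7536
City of Dunlea: $49,827.2 × 0.0063 = $313.91136
Briarton Township: $49,827.2 × 0.0036 = $179.37792
Total = $305.440736 + $647.7536 + $313.91136 + $179.37792 = $1,446.483616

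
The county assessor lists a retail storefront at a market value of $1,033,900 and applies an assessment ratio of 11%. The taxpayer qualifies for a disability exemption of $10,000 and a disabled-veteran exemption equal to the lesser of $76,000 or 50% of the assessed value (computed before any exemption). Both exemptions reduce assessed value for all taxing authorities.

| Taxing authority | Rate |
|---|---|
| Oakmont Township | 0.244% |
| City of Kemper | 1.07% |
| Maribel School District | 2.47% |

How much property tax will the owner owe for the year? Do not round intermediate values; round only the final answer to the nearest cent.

Assessed value = $1,033,900 × 0.11 = $113,729
Disabled-veteran exemption = min($76,000, 50% × $113,729) = min($76,000, $56,864.5) = $56,864.5 (percentage binds)
Taxable value = $113,729 − $10,000 − $56,864.5 = $46,864.5
Oakmont Township: $46,864.5 × 0.00244 = $114.34938
City of Kemper: $46,864.5 × 0.0107 = $501.45015
Maribel School District: $46,864.5 × 0.0247 = $1,157.55315
Total = $1,773.35268

$1,773.35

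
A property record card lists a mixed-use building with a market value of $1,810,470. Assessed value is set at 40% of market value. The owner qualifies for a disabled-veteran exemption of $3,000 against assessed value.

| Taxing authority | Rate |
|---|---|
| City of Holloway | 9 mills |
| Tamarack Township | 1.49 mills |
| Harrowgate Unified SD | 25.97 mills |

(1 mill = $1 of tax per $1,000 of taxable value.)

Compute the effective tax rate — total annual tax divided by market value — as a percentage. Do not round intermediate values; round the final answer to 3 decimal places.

Assessed value = $1,810,470 × 0.4 = $724,188
Taxable value = $724,188 − $3,000 = $721,188
City of Holloway: $721,188 × 0.009 = $6,490.692
Tamarack Township: $721,188 × 0.00149 = $1,074.57012
Harrowgate Unified SD: $721,188 × 0.02597 = $18,729.25236
Total tax = $26,294.51448
Effective rate = $26,294.51448 ÷ $1,810,470 = 1.452% of market value

1.452%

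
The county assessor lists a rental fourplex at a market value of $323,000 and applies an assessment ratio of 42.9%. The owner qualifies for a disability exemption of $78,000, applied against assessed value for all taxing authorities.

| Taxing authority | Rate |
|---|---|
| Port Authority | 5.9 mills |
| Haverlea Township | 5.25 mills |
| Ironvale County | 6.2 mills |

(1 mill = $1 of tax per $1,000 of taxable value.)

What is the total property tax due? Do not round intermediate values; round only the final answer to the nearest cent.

$1,050.84

Assessed value = $323,000 × 0.429 = $138,567
Taxable value = $138,567 − $78,000 = $60,567
Port Authority: $60,567 × 0.0059 = $357.3453
Haverlea Township: $60,567 × 0.00525 = $317.97675
Ironvale County: $60,567 × 0.0062 = $375.5154
Total = $357.3453 + $317.97675 + $375.5154 = $1,050.83745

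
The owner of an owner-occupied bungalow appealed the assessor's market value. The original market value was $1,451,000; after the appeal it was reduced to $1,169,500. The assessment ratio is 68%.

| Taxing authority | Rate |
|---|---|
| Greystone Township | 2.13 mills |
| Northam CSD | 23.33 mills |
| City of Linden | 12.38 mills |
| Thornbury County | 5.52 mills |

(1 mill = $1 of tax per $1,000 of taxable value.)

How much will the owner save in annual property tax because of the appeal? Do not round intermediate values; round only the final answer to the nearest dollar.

Old assessed value = $1,451,000 × 0.68 = $986,680
New assessed value = $1,169,500 × 0.68 = $795,260
Combined rate = 0.00213 + 0.02333 + 0.01238 + 0.00552 = 0.04336
Old tax = $986,680 × 0.04336 = $42,782.4448
New tax = $795,260 × 0.04336 = $34,482.4736
Reduction = $42,782.4448 − $34,482.4736 = $8,299.9712

$8,300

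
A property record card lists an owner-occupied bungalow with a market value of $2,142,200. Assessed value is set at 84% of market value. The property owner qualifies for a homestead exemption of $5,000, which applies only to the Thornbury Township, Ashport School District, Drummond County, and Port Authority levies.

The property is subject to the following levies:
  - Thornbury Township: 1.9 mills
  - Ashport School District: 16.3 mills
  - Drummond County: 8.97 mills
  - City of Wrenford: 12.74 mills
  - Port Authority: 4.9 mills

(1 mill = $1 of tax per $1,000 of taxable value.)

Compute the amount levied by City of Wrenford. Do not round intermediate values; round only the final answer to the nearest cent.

Assessed value = $2,142,200 × 0.84 = $1,799,448
City of Wrenford taxable value = $1,799,448 (exemption does not apply)
City of Wrenford levy = $1,799,448 × 0.01274 = $22,924.96752

$22,924.97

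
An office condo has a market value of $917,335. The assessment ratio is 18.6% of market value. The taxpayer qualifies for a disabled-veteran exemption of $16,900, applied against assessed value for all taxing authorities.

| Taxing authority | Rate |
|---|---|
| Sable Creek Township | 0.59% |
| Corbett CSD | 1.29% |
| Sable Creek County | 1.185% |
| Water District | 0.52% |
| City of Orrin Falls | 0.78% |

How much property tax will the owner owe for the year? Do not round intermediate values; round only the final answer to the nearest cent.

$6,710.07

Assessed value = $917,335 × 0.186 = $170,624.31
Taxable value = $170,624.31 − $16,900 = $153,724.31
Sable Creek Township: $153,724.31 × 0.0059 = $906.973429
Corbett CSD: $153,724.31 × 0.0129 = $1,983.043599
Sable Creek County: $153,724.31 × 0.01185 = $1,821.6330735
Water District: $153,724.31 × 0.0052 = $799.366412
City of Orrin Falls: $153,724.31 × 0.0078 = $1,199.049618
Total = $906.973429 + $1,983.043599 + $1,821.6330735 + $799.366412 + $1,199.049618 = $6,710.0661315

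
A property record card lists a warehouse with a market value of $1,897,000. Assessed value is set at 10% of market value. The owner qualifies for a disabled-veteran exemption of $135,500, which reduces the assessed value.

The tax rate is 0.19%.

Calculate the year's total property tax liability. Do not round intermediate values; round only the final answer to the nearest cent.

$102.98

Assessed value = $1,897,000 × 0.1 = $189,700
Taxable value = $189,700 − $135,500 = $54,200
Tax = $54,200 × 0.0019 = $102.98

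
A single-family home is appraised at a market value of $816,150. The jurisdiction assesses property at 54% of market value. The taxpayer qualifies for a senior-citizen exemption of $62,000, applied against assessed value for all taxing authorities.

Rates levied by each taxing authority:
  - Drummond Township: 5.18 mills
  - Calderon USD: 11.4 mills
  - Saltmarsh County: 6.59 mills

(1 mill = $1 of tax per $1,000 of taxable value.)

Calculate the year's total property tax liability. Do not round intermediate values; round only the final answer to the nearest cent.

Assessed value = $816,150 × 0.54 = $440,721
Taxable value = $440,721 − $62,000 = $378,721
Drummond Township: $378,721 × 0.00518 = $1,961.77478
Calderon USD: $378,721 × 0.0114 = $4,317.4194
Saltmarsh County: $378,721 × 0.00659 = $2,495.77139
Total = $1,961.77478 + $4,317.4194 + $2,495.77139 = $8,774.96557

$8,774.97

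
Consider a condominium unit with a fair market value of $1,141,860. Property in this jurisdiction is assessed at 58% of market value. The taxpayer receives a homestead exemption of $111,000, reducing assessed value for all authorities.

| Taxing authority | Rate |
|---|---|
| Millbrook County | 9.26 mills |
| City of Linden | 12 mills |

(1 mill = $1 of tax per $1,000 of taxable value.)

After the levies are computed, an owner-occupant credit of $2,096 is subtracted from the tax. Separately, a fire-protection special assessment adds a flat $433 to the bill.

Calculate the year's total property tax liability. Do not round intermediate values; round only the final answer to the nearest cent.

$10,057.19

Assessed value = $1,141,860 × 0.58 = $662,278.8
Taxable value = $662,278.8 − $111,000 = $551,278.8
Millbrook County: $551,278.8 × 0.00926 = $5,104.841688
City of Linden: $551,278.8 × 0.012 = $6,615.3456
Levies subtotal = $11,720.187288
After credit = $11,720.187288 − $2,096 = $9,624.187288
Total = $9,624.187288 + $433 = $10,057.187288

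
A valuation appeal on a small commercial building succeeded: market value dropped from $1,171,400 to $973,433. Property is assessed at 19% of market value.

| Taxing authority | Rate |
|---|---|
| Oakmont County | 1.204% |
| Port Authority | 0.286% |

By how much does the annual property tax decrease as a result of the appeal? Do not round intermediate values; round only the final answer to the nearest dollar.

Old assessed value = $1,171,400 × 0.19 = $222,566
New assessed value = $973,433 × 0.19 = $184,952.27
Combined rate = 0.01204 + 0.00286 = 0.0149
Old tax = $222,566 × 0.0149 = $3,316.2334
New tax = $184,952.27 × 0.0149 = $2,755.788823
Reduction = $3,316.2334 − $2,755.788823 = $560.444577

$560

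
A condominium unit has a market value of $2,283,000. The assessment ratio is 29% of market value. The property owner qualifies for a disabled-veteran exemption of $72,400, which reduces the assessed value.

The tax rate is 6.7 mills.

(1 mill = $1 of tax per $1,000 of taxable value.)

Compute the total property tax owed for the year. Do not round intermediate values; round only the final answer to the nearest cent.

$3,950.79

Assessed value = $2,283,000 × 0.29 = $662,070
Taxable value = $662,070 − $72,400 = $589,670
Tax = $589,670 × 0.0067 = $3,950.789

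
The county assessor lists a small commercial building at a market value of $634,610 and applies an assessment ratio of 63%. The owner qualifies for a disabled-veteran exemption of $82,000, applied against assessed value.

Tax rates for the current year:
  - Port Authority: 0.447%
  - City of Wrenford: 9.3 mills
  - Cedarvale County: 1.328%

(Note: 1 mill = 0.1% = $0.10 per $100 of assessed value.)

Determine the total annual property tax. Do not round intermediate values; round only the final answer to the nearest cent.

$8,596.61

Assessed value = $634,610 × 0.63 = $399,804.3
Taxable value = $399,804.3 − $82,000 = $317,804.3
Port Authority: $317,804.3 × 0.00447 = $1,420.585221
City of Wrenford: $317,804.3 × 0.0093 = $2,955.57999
Cedarvale County: $317,804.3 × 0.01328 = $4,220.441104
Total = $8,596.606315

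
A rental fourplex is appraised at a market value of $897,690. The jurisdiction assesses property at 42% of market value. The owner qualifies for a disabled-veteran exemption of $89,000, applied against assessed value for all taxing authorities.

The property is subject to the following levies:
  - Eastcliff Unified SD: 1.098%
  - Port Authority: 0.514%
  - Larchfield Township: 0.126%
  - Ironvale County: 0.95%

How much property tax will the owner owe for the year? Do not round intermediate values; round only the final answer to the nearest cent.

$7,742.24

Assessed value = $897,690 × 0.42 = $377,029.8
Taxable value = $377,029.8 − $89,000 = $288,029.8
Eastcliff Unified SD: $288,029.8 × 0.01098 = $3,162.567204
Port Authority: $288,029.8 × 0.00514 = $1,480.473172
Larchfield Township: $288,029.8 × 0.00126 = $362.917548
Ironvale County: $288,029.8 × 0.0095 = $2,736.2831
Total = $3,162.567204 + $1,480.473172 + $362.917548 + $2,736.2831 = $7,742.241024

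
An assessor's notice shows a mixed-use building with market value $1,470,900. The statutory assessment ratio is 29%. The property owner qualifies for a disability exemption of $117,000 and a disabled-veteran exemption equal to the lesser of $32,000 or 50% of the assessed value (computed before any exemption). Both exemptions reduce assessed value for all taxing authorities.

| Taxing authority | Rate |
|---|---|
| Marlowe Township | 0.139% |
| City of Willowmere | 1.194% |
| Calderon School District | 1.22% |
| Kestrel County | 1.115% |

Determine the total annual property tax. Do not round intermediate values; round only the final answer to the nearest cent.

$10,180.94

Assessed value = $1,470,900 × 0.29 = $426,561
Disabled-veteran exemption = min($32,000, 50% × $426,561) = min($32,000, $213,280.5) = $32,000 (dollar cap binds)
Taxable value = $426,561 − $117,000 − $32,000 = $277,561
Marlowe Township: $277,561 × 0.00139 = $385.80979
City of Willowmere: $277,561 × 0.01194 = $3,314.07834
Calderon School District: $277,561 × 0.0122 = $3,386.2442
Kestrel County: $277,561 × 0.01115 = $3,094.80515
Total = $10,180.93748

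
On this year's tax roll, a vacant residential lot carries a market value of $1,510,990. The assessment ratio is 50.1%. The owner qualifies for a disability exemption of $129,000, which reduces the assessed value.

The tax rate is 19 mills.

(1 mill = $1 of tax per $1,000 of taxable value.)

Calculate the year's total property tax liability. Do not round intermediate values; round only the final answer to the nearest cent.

Assessed value = $1,510,990 × 0.501 = $757,005.99
Taxable value = $757,005.99 − $129,000 = $628,005.99
Tax = $628,005.99 × 0.019 = $11,932.11381

$11,932.11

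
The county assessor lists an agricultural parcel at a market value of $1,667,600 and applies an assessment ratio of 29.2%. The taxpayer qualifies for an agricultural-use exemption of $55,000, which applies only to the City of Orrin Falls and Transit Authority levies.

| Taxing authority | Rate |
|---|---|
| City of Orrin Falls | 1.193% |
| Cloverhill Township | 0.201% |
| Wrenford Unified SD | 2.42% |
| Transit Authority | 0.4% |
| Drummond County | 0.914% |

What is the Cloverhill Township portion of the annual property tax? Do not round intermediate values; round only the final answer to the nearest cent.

$978.75

Assessed value = $1,667,600 × 0.292 = $486,939.2
Cloverhill Township taxable value = $486,939.2 (exemption does not apply)
Cloverhill Township levy = $486,939.2 × 0.00201 = $978.747792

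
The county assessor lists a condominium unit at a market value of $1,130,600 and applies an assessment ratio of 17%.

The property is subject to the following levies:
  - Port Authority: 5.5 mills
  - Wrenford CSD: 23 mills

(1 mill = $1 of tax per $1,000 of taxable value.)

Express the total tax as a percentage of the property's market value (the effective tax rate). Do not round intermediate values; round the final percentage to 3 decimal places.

0.485%

Assessed value = $1,130,600 × 0.17 = $192,202
Port Authority: $192,202 × 0.0055 = $1,057.111
Wrenford CSD: $192,202 × 0.023 = $4,420.646
Total tax = $5,477.757
Effective rate = $5,477.757 ÷ $1,130,600 = 0.485% of market value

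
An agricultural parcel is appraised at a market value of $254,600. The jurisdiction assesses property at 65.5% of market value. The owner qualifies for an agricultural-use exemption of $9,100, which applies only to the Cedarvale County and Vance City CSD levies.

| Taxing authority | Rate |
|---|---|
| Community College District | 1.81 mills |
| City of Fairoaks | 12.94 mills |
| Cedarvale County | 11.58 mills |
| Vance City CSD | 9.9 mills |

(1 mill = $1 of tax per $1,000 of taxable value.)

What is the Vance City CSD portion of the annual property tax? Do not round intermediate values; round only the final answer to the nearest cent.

$1,560.86

Assessed value = $254,600 × 0.655 = $166,763
Vance City CSD taxable value = $166,763 − $9,100 = $157,663
Vance City CSD levy = $157,663 × 0.0099 = $1,560.8637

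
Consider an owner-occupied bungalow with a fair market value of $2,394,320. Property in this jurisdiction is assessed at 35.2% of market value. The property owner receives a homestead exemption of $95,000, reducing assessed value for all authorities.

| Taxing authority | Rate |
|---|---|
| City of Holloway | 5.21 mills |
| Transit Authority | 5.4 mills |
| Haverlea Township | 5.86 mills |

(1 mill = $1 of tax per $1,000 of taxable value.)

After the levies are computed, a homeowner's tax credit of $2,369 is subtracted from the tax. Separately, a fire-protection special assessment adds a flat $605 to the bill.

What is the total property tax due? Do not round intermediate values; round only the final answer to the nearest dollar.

$10,552

Assessed value = $2,394,320 × 0.352 = $842,800.64
Taxable value = $842,800.64 − $95,000 = $747,800.64
City of Holloway: $747,800.64 × 0.00521 = $3,896.0413344
Transit Authority: $747,800.64 × 0.0054 = $4,038.123456
Haverlea Township: $747,800.64 × 0.00586 = $4,382.1117504
Levies subtotal = $12,316.2765408
After credit = $12,316.2765408 − $2,369 = $9,947.2765408
Total = $9,947.2765408 + $605 = $10,552.2765408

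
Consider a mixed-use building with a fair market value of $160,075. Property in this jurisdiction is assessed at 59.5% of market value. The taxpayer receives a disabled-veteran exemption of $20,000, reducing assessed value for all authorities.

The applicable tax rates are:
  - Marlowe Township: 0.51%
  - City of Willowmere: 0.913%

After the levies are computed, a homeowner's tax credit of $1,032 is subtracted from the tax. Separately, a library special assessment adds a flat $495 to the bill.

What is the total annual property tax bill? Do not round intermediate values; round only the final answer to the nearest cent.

$533.73

Assessed value = $160,075 × 0.595 = $95,244.625
Taxable value = $95,244.625 − $20,000 = $75,244.625
Marlowe Township: $75,244.625 × 0.0051 = $383.7475875
City of Willowmere: $75,244.625 × 0.00913 = $686.98342625
Levies subtotal = $1,070.73101375
After credit = $1,070.73101375 − $1,032 = $38.73101375
Total = $38.73101375 + $495 = $533.73101375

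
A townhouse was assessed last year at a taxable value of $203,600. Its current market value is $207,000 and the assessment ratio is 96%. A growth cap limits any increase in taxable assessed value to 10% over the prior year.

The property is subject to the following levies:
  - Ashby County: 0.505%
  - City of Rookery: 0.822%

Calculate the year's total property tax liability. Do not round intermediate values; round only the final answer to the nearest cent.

Uncapped assessed value = $207,000 × 0.96 = $198,720
Cap limit = $203,600 × 1.1 = $223,960
Taxable assessed value = min($198,720, $223,960) = $198,720 (cap does not bind)
Ashby County: $198,720 × 0.00505 = $1,003.536
City of Rookery: $198,720 × 0.00822 = $1,633.4784
Total = $2,637.0144

$2,637.01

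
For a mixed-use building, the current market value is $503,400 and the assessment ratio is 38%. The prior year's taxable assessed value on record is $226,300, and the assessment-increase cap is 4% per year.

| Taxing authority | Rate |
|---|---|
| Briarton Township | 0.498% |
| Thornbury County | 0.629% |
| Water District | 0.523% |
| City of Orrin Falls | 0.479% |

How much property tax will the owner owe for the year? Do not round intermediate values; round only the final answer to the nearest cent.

$4,072.61

Uncapped assessed value = $503,400 × 0.38 = $191,292
Cap limit = $226,300 × 1.04 = $235,352
Taxable assessed value = min($191,292, $235,352) = $191,292 (cap does not bind)
Briarton Township: $191,292 × 0.00498 = $952.63416
Thornbury County: $191,292 × 0.00629 = $1,203.22668
Water District: $191,292 × 0.00523 = $1,000.45716
City of Orrin Falls: $191,292 × 0.00479 = $916.28868
Total = $4,072.60668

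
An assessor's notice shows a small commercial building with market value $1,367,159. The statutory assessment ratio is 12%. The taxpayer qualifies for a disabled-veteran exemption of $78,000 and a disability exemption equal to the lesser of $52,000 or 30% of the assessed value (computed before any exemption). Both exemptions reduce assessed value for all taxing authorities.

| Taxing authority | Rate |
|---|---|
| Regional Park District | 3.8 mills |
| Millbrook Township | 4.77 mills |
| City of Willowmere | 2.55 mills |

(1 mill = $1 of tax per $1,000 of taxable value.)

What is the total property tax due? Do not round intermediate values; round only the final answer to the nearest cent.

$409.68

Assessed value = $1,367,159 × 0.12 = $164,059.08
Disability exemption = min($52,000, 30% × $164,059.08) = min($52,000, $49,217.724) = $49,217.724 (percentage binds)
Taxable value = $164,059.08 − $78,000 − $49,217.724 = $36,841.356
Regional Park District: $36,841.356 × 0.0038 = $139.9971528
Millbrook Township: $36,841.356 × 0.00477 = $175.73326812
City of Willowmere: $36,841.356 × 0.00255 = $93.9454578
Total = $409.67587872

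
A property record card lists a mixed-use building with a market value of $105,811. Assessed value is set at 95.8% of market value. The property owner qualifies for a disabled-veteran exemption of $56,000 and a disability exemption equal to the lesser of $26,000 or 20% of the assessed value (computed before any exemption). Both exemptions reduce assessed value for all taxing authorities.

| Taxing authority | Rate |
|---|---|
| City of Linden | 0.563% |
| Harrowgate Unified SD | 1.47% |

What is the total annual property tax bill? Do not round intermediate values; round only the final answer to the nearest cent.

Assessed value = $105,811 × 0.958 = $101,366.938
Disability exemption = min($26,000, 20% × $101,366.938) = min($26,000, $20,273.3876) = $20,273.3876 (percentage binds)
Taxable value = $101,366.938 − $56,000 − $20,273.3876 = $25,093.5504
City of Linden: $25,093.5504 × 0.00563 = $141.276688752
Harrowgate Unified SD: $25,093.5504 × 0.0147 = $368.87519088
Total = $510.151879632

$510.15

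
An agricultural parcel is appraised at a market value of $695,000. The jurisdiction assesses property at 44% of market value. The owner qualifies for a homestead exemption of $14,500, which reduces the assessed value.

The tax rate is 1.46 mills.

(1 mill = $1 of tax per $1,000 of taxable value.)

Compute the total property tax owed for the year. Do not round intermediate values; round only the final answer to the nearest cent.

$425.30

Assessed value = $695,000 × 0.44 = $305,800
Taxable value = $305,800 − $14,500 = $291,300
Tax = $291,300 × 0.00146 = $425.298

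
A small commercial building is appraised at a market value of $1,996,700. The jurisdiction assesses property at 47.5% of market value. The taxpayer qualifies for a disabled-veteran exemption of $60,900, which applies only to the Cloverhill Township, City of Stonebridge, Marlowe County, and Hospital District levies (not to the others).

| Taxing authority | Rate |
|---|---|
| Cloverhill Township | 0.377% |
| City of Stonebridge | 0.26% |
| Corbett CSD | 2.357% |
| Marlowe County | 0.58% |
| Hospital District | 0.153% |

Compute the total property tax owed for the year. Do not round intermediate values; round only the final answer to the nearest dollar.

Assessed value = $1,996,700 × 0.475 = $948,432.5
Cloverhill Township: ($948,432.5 − $60,900) × 0.00377 = $887,532.5 × 0.00377 = $3,345.997525
City of Stonebridge: ($948,432.5 − $60,900) × 0.0026 = $887,532.5 × 0.0026 = $2,307.5845
Corbett CSD: $948,432.5 × 0.02357 = $22,354.554025
Marlowe County: ($948,432.5 − $60,900) × 0.0058 = $887,532.5 × 0.0058 = $5,147.6885
Hospital District: ($948,432.5 − $60,900) × 0.00153 = $887,532.5 × 0.00153 = $1,357.924725
Total = $34,513.749275

$34,514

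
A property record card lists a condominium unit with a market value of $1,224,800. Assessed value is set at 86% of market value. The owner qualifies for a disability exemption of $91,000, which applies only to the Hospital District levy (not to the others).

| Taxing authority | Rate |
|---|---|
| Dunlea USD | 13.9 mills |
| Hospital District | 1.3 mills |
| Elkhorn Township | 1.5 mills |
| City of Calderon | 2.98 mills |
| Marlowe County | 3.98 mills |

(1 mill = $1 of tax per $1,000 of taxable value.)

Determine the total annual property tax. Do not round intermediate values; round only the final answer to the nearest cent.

$24,803.44

Assessed value = $1,224,800 × 0.86 = $1,053,328
Dunlea USD: $1,053,328 × 0.0139 = $14,641.2592
Hospital District: ($1,053,328 − $91,000) × 0.0013 = $962,328 × 0.0013 = $1,251.0264
Elkhorn Township: $1,053,328 × 0.0015 = $1,579.992
City of Calderon: $1,053,328 × 0.00298 = $3,138.91744
Marlowe County: $1,053,328 × 0.00398 = $4,192.24544
Total = $24,803.44048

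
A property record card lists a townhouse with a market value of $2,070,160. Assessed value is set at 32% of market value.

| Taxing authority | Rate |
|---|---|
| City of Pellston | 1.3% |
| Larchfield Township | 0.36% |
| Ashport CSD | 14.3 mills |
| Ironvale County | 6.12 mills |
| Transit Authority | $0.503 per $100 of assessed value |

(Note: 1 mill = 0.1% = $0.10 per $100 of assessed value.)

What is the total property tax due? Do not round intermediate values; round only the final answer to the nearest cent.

Assessed value = $2,070,160 × 0.32 = $662,451.2
City of Pellston: $662,451.2 × 0.013 = $8,611.8656
Larchfield Township: $662,451.2 × 0.0036 = $2,384.82432
Ashport CSD: $662,451.2 × 0.0143 = $9,473.05216
Ironvale County: $662,451.2 × 0.00612 = $4,054.201344
Transit Authority: $662,451.2 × 0.00503 = $3,332.129536
Total = $27,856.07296

$27,856.07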